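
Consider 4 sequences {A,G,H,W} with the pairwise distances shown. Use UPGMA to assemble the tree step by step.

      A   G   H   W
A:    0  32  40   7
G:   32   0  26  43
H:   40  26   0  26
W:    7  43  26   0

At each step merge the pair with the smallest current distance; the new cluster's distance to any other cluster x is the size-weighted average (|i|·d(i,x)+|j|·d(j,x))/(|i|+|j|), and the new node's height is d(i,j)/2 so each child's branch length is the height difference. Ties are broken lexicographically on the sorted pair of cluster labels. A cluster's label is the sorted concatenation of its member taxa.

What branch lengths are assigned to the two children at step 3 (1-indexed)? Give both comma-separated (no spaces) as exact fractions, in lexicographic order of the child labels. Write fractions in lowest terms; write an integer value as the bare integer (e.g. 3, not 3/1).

113/8,37/8

step 1: merge (A,W) at d=7; branch lengths A→7/2, W→7/2; new cluster AW
  updated: d(AW,G)=75/2, d(AW,H)=33
step 2: merge (G,H) at d=26; branch lengths G→13, H→13; new cluster GH
  updated: d(AW,GH)=141/4
step 3: merge (AW,GH) at d=141/4; branch lengths AW→113/8, GH→37/8; new cluster AGHW
final tree: ((A:7/2,W:7/2):113/8,(G:13,H:13):37/8)
total length: 207/4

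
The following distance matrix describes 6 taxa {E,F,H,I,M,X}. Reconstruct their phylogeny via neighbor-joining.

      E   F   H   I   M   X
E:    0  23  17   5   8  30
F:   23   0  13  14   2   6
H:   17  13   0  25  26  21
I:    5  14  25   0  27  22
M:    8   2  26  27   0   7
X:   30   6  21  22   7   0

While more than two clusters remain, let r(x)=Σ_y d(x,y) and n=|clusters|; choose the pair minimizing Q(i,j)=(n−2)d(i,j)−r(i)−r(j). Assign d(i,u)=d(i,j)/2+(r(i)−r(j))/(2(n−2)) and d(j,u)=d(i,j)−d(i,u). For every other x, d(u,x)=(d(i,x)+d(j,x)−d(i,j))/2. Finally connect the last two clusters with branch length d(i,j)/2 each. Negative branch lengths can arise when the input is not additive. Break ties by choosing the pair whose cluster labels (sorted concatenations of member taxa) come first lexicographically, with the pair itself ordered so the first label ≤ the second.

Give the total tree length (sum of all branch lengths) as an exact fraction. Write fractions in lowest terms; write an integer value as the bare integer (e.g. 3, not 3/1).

iteration 1: select E,I (d=5, Q=-156); attach at lengths (5/4, 15/4); label the merged cluster EI
  updated: d(EI,F)=16, d(EI,H)=37/2, d(EI,M)=15, d(EI,X)=47/2
iteration 2: select EI,H (d=37/2, Q=-96); attach at lengths (25/3, 61/6); label the merged cluster EHI
  updated: d(EHI,F)=21/4, d(EHI,M)=45/4, d(EHI,X)=13
iteration 3: select EHI,F (d=21/4, Q=-129/4); attach at lengths (107/16, -23/16); label the merged cluster EFHI
  updated: d(EFHI,M)=4, d(EFHI,X)=55/8
iteration 4: select EFHI,M (d=4, Q=-143/8); attach at lengths (31/16, 33/16); label the merged cluster EFHIM
  updated: d(EFHIM,X)=79/16
iteration 5: select EFHIM,X (d=79/16); attach at lengths (79/32, 79/32); label the merged cluster EFHIMX
final tree: (((((E:5/4,I:15/4):25/3,H:61/6):107/16,F:-23/16):31/16,M:33/16):79/32,X:79/32)
total length: 603/16

603/16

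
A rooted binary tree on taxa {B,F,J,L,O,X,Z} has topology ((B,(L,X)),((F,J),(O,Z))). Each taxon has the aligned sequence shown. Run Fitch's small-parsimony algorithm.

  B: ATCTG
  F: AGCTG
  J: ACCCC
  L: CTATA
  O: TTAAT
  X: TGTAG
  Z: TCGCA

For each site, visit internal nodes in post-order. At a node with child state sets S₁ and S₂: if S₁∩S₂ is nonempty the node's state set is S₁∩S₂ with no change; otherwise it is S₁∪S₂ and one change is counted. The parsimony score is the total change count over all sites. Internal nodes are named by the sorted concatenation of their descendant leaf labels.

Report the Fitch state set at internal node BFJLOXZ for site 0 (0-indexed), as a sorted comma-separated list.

A,T

LX@0: {C} ∪ {T} = {C,T} (union, +1)
BLX@0: {A} ∪ {C,T} = {A,C,T} (union, +1)
FJ@0: {A} ∩ {A} = {A} (intersection, +0)
OZ@0: {T} ∩ {T} = {T} (intersection, +0)
FJOZ@0: {A} ∪ {T} = {A,T} (union, +1)
BFJLOXZ@0: {A,C,T} ∩ {A,T} = {A,T} (intersection, +0)
LX@1: {T} ∪ {G} = {G,T} (union, +1)
BLX@1: {T} ∩ {G,T} = {T} (intersection, +0)
FJ@1: {G} ∪ {C} = {C,G} (union, +1)
OZ@1: {T} ∪ {C} = {C,T} (union, +1)
FJOZ@1: {C,G} ∩ {C,T} = {C} (intersection, +0)
BFJLOXZ@1: {T} ∪ {C} = {C,T} (union, +1)
LX@2: {A} ∪ {T} = {A,T} (union, +1)
BLX@2: {C} ∪ {A,T} = {A,C,T} (union, +1)
FJ@2: {C} ∩ {C} = {C} (intersection, +0)
OZ@2: {A} ∪ {G} = {A,G} (union, +1)
FJOZ@2: {C} ∪ {A,G} = {A,C,G} (union, +1)
BFJLOXZ@2: {A,C,T} ∩ {A,C,G} = {A,C} (intersection, +0)
LX@3: {T} ∪ {A} = {A,T} (union, +1)
BLX@3: {T} ∩ {A,T} = {T} (intersection, +0)
FJ@3: {T} ∪ {C} = {C,T} (union, +1)
OZ@3: {A} ∪ {C} = {A,C} (union, +1)
FJOZ@3: {C,T} ∩ {A,C} = {C} (intersection, +0)
BFJLOXZ@3: {T} ∪ {C} = {C,T} (union, +1)
LX@4: {A} ∪ {G} = {A,G} (union, +1)
BLX@4: {G} ∩ {A,G} = {G} (intersection, +0)
FJ@4: {G} ∪ {C} = {C,G} (union, +1)
OZ@4: {T} ∪ {A} = {A,T} (union, +1)
FJOZ@4: {C,G} ∪ {A,T} = {A,C,G,T} (union, +1)
BFJLOXZ@4: {G} ∩ {A,C,G,T} = {G} (intersection, +0)
per-site changes: [3, 4, 4, 4, 4]; total = 19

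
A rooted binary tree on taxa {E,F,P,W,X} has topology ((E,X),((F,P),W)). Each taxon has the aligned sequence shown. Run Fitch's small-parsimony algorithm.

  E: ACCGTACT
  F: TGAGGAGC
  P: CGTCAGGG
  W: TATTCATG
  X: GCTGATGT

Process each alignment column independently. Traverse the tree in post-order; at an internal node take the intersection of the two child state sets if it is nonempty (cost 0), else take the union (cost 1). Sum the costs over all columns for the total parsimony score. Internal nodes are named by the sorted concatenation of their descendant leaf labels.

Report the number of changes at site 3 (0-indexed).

2

[col 0] EX: children E:{A}, X:{G} ∪→ {A,G}; cost 1
[col 0] FP: children F:{T}, P:{C} ∪→ {C,T}; cost 1
[col 0] FPW: children FP:{C,T}, W:{T} ∩→ {T}; cost 0
[col 0] EFPWX: children EX:{A,G}, FPW:{T} ∪→ {A,G,T}; cost 1
[col 1] EX: children E:{C}, X:{C} ∩→ {C}; cost 0
[col 1] FP: children F:{G}, P:{G} ∩→ {G}; cost 0
[col 1] FPW: children FP:{G}, W:{A} ∪→ {A,G}; cost 1
[col 1] EFPWX: children EX:{C}, FPW:{A,G} ∪→ {A,C,G}; cost 1
[col 2] EX: children E:{C}, X:{T} ∪→ {C,T}; cost 1
[col 2] FP: children F:{A}, P:{T} ∪→ {A,T}; cost 1
[col 2] FPW: children FP:{A,T}, W:{T} ∩→ {T}; cost 0
[col 2] EFPWX: children EX:{C,T}, FPW:{T} ∩→ {T}; cost 0
[col 3] EX: children E:{G}, X:{G} ∩→ {G}; cost 0
[col 3] FP: children F:{G}, P:{C} ∪→ {C,G}; cost 1
[col 3] FPW: children FP:{C,G}, W:{T} ∪→ {C,G,T}; cost 1
[col 3] EFPWX: children EX:{G}, FPW:{C,G,T} ∩→ {G}; cost 0
[col 4] EX: children E:{T}, X:{A} ∪→ {A,T}; cost 1
[col 4] FP: children F:{G}, P:{A} ∪→ {A,G}; cost 1
[col 4] FPW: children FP:{A,G}, W:{C} ∪→ {A,C,G}; cost 1
[col 4] EFPWX: children EX:{A,T}, FPW:{A,C,G} ∩→ {A}; cost 0
[col 5] EX: children E:{A}, X:{T} ∪→ {A,T}; cost 1
[col 5] FP: children F:{A}, P:{G} ∪→ {A,G}; cost 1
[col 5] FPW: children FP:{A,G}, W:{A} ∩→ {A}; cost 0
[col 5] EFPWX: children EX:{A,T}, FPW:{A} ∩→ {A}; cost 0
[col 6] EX: children E:{C}, X:{G} ∪→ {C,G}; cost 1
[col 6] FP: children F:{G}, P:{G} ∩→ {G}; cost 0
[col 6] FPW: children FP:{G}, W:{T} ∪→ {G,T}; cost 1
[col 6] EFPWX: children EX:{C,G}, FPW:{G,T} ∩→ {G}; cost 0
[col 7] EX: children E:{T}, X:{T} ∩→ {T}; cost 0
[col 7] FP: children F:{C}, P:{G} ∪→ {C,G}; cost 1
[col 7] FPW: children FP:{C,G}, W:{G} ∩→ {G}; cost 0
[col 7] EFPWX: children EX:{T}, FPW:{G} ∪→ {G,T}; cost 1
per-site changes: [3, 2, 2, 2, 3, 2, 2, 2]; total = 18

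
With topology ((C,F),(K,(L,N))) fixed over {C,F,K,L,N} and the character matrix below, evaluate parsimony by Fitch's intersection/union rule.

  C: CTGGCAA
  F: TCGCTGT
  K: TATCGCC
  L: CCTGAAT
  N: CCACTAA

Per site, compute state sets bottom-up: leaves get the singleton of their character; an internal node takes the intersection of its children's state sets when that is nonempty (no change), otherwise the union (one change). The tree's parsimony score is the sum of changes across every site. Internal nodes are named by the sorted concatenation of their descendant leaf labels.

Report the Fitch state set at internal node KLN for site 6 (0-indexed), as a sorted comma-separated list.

CF@0: {C} ∪ {T} = {C,T} (union, +1)
LN@0: {C} ∩ {C} = {C} (intersection, +0)
KLN@0: {T} ∪ {C} = {C,T} (union, +1)
CFKLN@0: {C,T} ∩ {C,T} = {C,T} (intersection, +0)
CF@1: {T} ∪ {C} = {C,T} (union, +1)
LN@1: {C} ∩ {C} = {C} (intersection, +0)
KLN@1: {A} ∪ {C} = {A,C} (union, +1)
CFKLN@1: {C,T} ∩ {A,C} = {C} (intersection, +0)
CF@2: {G} ∩ {G} = {G} (intersection, +0)
LN@2: {T} ∪ {A} = {A,T} (union, +1)
KLN@2: {T} ∩ {A,T} = {T} (intersection, +0)
CFKLN@2: {G} ∪ {T} = {G,T} (union, +1)
CF@3: {G} ∪ {C} = {C,G} (union, +1)
LN@3: {G} ∪ {C} = {C,G} (union, +1)
KLN@3: {C} ∩ {C,G} = {C} (intersection, +0)
CFKLN@3: {C,G} ∩ {C} = {C} (intersection, +0)
CF@4: {C} ∪ {T} = {C,T} (union, +1)
LN@4: {A} ∪ {T} = {A,T} (union, +1)
KLN@4: {G} ∪ {A,T} = {A,G,T} (union, +1)
CFKLN@4: {C,T} ∩ {A,G,T} = {T} (intersection, +0)
CF@5: {A} ∪ {G} = {A,G} (union, +1)
LN@5: {A} ∩ {A} = {A} (intersection, +0)
KLN@5: {C} ∪ {A} = {A,C} (union, +1)
CFKLN@5: {A,G} ∩ {A,C} = {A} (intersection, +0)
CF@6: {A} ∪ {T} = {A,T} (union, +1)
LN@6: {T} ∪ {A} = {A,T} (union, +1)
KLN@6: {C} ∪ {A,T} = {A,C,T} (union, +1)
CFKLN@6: {A,T} ∩ {A,C,T} = {A,T} (intersection, +0)
per-site changes: [2, 2, 2, 2, 3, 2, 3]; total = 16

A,C,T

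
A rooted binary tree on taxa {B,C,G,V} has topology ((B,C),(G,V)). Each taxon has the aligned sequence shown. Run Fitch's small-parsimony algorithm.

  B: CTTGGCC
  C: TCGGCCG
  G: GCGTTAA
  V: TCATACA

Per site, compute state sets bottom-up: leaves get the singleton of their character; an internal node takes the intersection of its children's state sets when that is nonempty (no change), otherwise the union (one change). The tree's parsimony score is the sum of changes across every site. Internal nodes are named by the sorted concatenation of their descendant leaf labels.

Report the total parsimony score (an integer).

12

BC@0: {C} ∪ {T} = {C,T} (union, +1)
GV@0: {G} ∪ {T} = {G,T} (union, +1)
BCGV@0: {C,T} ∩ {G,T} = {T} (intersection, +0)
BC@1: {T} ∪ {C} = {C,T} (union, +1)
GV@1: {C} ∩ {C} = {C} (intersection, +0)
BCGV@1: {C,T} ∩ {C} = {C} (intersection, +0)
BC@2: {T} ∪ {G} = {G,T} (union, +1)
GV@2: {G} ∪ {A} = {A,G} (union, +1)
BCGV@2: {G,T} ∩ {A,G} = {G} (intersection, +0)
BC@3: {G} ∩ {G} = {G} (intersection, +0)
GV@3: {T} ∩ {T} = {T} (intersection, +0)
BCGV@3: {G} ∪ {T} = {G,T} (union, +1)
BC@4: {G} ∪ {C} = {C,G} (union, +1)
GV@4: {T} ∪ {A} = {A,T} (union, +1)
BCGV@4: {C,G} ∪ {A,T} = {A,C,G,T} (union, +1)
BC@5: {C} ∩ {C} = {C} (intersection, +0)
GV@5: {A} ∪ {C} = {A,C} (union, +1)
BCGV@5: {C} ∩ {A,C} = {C} (intersection, +0)
BC@6: {C} ∪ {G} = {C,G} (union, +1)
GV@6: {A} ∩ {A} = {A} (intersection, +0)
BCGV@6: {C,G} ∪ {A} = {A,C,G} (union, +1)
per-site changes: [2, 1, 2, 1, 3, 1, 2]; total = 12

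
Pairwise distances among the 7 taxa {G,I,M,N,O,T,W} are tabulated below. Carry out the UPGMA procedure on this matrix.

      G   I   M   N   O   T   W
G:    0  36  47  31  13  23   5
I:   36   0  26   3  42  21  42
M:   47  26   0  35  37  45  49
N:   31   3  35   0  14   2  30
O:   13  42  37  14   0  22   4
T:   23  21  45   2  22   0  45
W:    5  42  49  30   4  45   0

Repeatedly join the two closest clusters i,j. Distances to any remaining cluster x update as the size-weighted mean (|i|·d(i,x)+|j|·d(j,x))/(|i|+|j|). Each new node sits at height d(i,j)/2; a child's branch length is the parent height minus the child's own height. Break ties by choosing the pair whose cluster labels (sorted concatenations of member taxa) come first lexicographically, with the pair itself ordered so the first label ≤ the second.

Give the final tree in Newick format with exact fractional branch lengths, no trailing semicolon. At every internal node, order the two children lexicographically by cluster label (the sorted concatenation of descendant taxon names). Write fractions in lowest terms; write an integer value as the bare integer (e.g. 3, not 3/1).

1. join N+T (d=2) ⇒ NT; edges |N|=1, |T|=1
  updated: d(G,NT)=27, d(I,NT)=12, d(M,NT)=40, d(NT,O)=18, d(NT,W)=75/2
2. join O+W (d=4) ⇒ OW; edges |O|=2, |W|=2
  updated: d(G,OW)=9, d(I,OW)=42, d(M,OW)=43, d(NT,OW)=111/4
3. join G+OW (d=9) ⇒ GOW; edges |G|=9/2, |OW|=5/2
  updated: d(GOW,I)=40, d(GOW,M)=133/3, d(GOW,NT)=55/2
4. join I+NT (d=12) ⇒ INT; edges |I|=6, |NT|=5
  updated: d(GOW,INT)=95/3, d(INT,M)=106/3
5. join GOW+INT (d=95/3) ⇒ GINOTW; edges |GOW|=34/3, |INT|=59/6
  updated: d(GINOTW,M)=239/6
6. join GINOTW+M (d=239/6) ⇒ GIMNOTW; edges |GINOTW|=49/12, |M|=239/12
final tree: (((G:9/2,(O:2,W:2):5/2):34/3,(I:6,(N:1,T:1):5):59/6):49/12,M:239/12)
total length: 415/6

(((G:9/2,(O:2,W:2):5/2):34/3,(I:6,(N:1,T:1):5):59/6):49/12,M:239/12)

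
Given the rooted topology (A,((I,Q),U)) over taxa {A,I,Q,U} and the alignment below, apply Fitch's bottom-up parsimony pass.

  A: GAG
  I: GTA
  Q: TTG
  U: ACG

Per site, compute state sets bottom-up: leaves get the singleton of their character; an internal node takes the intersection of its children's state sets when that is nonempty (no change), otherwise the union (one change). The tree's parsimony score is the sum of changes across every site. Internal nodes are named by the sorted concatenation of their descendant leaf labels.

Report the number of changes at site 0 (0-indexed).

[col 0] IQ: children I:{G}, Q:{T} ∪→ {G,T}; cost 1
[col 0] IQU: children IQ:{G,T}, U:{A} ∪→ {A,G,T}; cost 1
[col 0] AIQU: children A:{G}, IQU:{A,G,T} ∩→ {G}; cost 0
[col 1] IQ: children I:{T}, Q:{T} ∩→ {T}; cost 0
[col 1] IQU: children IQ:{T}, U:{C} ∪→ {C,T}; cost 1
[col 1] AIQU: children A:{A}, IQU:{C,T} ∪→ {A,C,T}; cost 1
[col 2] IQ: children I:{A}, Q:{G} ∪→ {A,G}; cost 1
[col 2] IQU: children IQ:{A,G}, U:{G} ∩→ {G}; cost 0
[col 2] AIQU: children A:{G}, IQU:{G} ∩→ {G}; cost 0
per-site changes: [2, 2, 1]; total = 5

2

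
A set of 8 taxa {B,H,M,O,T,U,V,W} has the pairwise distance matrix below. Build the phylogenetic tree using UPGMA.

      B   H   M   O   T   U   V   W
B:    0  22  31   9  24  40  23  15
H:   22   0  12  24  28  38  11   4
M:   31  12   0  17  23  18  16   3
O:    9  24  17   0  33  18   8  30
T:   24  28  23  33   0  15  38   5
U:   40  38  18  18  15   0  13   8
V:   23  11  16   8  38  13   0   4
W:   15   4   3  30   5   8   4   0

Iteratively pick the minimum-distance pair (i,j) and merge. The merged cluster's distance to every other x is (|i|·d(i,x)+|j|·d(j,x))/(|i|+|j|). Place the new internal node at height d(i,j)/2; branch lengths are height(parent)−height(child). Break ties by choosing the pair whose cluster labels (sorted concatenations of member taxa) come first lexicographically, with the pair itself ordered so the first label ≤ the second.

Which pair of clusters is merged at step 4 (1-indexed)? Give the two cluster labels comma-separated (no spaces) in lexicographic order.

1. join M+W (d=3) ⇒ MW; edges |M|=3/2, |W|=3/2
  updated: d(B,MW)=23, d(H,MW)=8, d(MW,O)=47/2, d(MW,T)=14, d(MW,U)=13, d(MW,V)=10
2. join H+MW (d=8) ⇒ HMW; edges |H|=4, |MW|=5/2
  updated: d(B,HMW)=68/3, d(HMW,O)=71/3, d(HMW,T)=56/3, d(HMW,U)=64/3, d(HMW,V)=31/3
3. join O+V (d=8) ⇒ OV; edges |O|=4, |V|=4
  updated: d(B,OV)=16, d(HMW,OV)=17, d(OV,T)=71/2, d(OV,U)=31/2
4. join T+U (d=15) ⇒ TU; edges |T|=15/2, |U|=15/2
  updated: d(B,TU)=32, d(HMW,TU)=20, d(OV,TU)=51/2
5. join B+OV (d=16) ⇒ BOV; edges |B|=8, |OV|=4
  updated: d(BOV,HMW)=170/9, d(BOV,TU)=83/3
6. join BOV+HMW (d=170/9) ⇒ BHMOVW; edges |BOV|=13/9, |HMW|=49/9
  updated: d(BHMOVW,TU)=143/6
7. join BHMOVW+TU (d=143/6) ⇒ BHMOTUVW; edges |BHMOVW|=89/36, |TU|=53/12
final tree: (((B:8,(O:4,V:4):4):13/9,(H:4,(M:3/2,W:3/2):5/2):49/9):89/36,(T:15/2,U:15/2):53/12)
total length: 1049/18

T,U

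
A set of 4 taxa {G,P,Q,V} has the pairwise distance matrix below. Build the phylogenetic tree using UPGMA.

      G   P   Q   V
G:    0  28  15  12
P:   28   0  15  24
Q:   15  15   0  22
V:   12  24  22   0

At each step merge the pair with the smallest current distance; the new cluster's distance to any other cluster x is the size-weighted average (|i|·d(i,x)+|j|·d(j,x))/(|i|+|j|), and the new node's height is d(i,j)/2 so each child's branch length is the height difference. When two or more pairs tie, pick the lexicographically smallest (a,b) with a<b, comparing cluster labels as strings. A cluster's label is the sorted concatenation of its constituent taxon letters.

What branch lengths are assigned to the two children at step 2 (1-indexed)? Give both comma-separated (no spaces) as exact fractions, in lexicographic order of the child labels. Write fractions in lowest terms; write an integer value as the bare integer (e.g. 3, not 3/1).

1. join G+V (d=12) ⇒ GV; edges |G|=6, |V|=6
  updated: d(GV,P)=26, d(GV,Q)=37/2
2. join P+Q (d=15) ⇒ PQ; edges |P|=15/2, |Q|=15/2
  updated: d(GV,PQ)=89/4
3. join GV+PQ (d=89/4) ⇒ GPQV; edges |GV|=41/8, |PQ|=29/8
final tree: ((G:6,V:6):41/8,(P:15/2,Q:15/2):29/8)
total length: 143/4

15/2,15/2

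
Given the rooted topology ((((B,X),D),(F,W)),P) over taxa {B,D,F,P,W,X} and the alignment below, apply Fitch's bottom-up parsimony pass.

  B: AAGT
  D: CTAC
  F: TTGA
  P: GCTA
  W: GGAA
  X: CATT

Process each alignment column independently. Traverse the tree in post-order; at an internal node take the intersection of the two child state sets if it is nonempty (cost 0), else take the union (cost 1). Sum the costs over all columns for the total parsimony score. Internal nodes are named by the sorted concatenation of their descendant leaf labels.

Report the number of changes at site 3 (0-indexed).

2

site 0, node BX: B={A} ∪ X={C} → {A,C} (+1)
site 0, node BDX: BX={A,C} ∩ D={C} → {C} (+0)
site 0, node FW: F={T} ∪ W={G} → {G,T} (+1)
site 0, node BDFWX: BDX={C} ∪ FW={G,T} → {C,G,T} (+1)
site 0, node BDFPWX: BDFWX={C,G,T} ∩ P={G} → {G} (+0)
site 1, node BX: B={A} ∩ X={A} → {A} (+0)
site 1, node BDX: BX={A} ∪ D={T} → {A,T} (+1)
site 1, node FW: F={T} ∪ W={G} → {G,T} (+1)
site 1, node BDFWX: BDX={A,T} ∩ FW={G,T} → {T} (+0)
site 1, node BDFPWX: BDFWX={T} ∪ P={C} → {C,T} (+1)
site 2, node BX: B={G} ∪ X={T} → {G,T} (+1)
site 2, node BDX: BX={G,T} ∪ D={A} → {A,G,T} (+1)
site 2, node FW: F={G} ∪ W={A} → {A,G} (+1)
site 2, node BDFWX: BDX={A,G,T} ∩ FW={A,G} → {A,G} (+0)
site 2, node BDFPWX: BDFWX={A,G} ∪ P={T} → {A,G,T} (+1)
site 3, node BX: B={T} ∩ X={T} → {T} (+0)
site 3, node BDX: BX={T} ∪ D={C} → {C,T} (+1)
site 3, node FW: F={A} ∩ W={A} → {A} (+0)
site 3, node BDFWX: BDX={C,T} ∪ FW={A} → {A,C,T} (+1)
site 3, node BDFPWX: BDFWX={A,C,T} ∩ P={A} → {A} (+0)
per-site changes: [3, 3, 4, 2]; total = 12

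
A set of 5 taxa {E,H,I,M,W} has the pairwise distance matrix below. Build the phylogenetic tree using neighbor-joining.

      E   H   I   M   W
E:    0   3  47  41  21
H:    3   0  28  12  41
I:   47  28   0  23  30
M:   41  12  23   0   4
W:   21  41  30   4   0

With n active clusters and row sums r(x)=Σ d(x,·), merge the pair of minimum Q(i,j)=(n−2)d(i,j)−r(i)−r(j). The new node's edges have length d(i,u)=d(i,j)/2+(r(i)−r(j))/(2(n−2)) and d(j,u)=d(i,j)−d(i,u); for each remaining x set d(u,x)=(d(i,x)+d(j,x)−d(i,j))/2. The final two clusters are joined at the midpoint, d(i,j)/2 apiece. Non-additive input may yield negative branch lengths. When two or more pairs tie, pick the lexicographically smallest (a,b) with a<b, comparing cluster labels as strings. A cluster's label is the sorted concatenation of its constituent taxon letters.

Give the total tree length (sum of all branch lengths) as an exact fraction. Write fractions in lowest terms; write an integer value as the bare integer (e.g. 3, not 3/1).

399/8

step 1: merge (E,H) at d=3, Q=-187; branch lengths E→37/6, H→-19/6; new cluster EH
  updated: d(EH,I)=36, d(EH,M)=25, d(EH,W)=59/2
step 2: merge (EH,I) at d=36, Q=-215/2; branch lengths EH→147/8, I→141/8; new cluster EHI
  updated: d(EHI,M)=6, d(EHI,W)=47/4
step 3: merge (EHI,M) at d=6, Q=-87/4; branch lengths EHI→55/8, M→-7/8; new cluster EHIM
  updated: d(EHIM,W)=39/8
step 4: merge (EHIM,W) at d=39/8; branch lengths EHIM→39/16, W→39/16; new cluster EHIMW
final tree: ((((E:37/6,H:-19/6):147/8,I:141/8):55/8,M:-7/8):39/16,W:39/16)
total length: 399/8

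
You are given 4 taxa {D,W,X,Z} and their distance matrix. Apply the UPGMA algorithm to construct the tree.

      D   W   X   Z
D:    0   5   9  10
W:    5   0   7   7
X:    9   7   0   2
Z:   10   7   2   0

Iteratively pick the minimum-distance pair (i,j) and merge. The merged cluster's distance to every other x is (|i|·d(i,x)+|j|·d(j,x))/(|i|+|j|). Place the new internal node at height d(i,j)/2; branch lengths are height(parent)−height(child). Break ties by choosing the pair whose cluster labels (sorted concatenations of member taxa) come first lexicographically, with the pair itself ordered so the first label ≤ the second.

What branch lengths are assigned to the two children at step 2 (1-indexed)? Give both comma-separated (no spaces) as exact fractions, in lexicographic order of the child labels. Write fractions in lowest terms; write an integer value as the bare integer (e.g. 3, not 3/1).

5/2,5/2

step 1: merge (X,Z) at d=2; branch lengths X→1, Z→1; new cluster XZ
  updated: d(D,XZ)=19/2, d(W,XZ)=7
step 2: merge (D,W) at d=5; branch lengths D→5/2, W→5/2; new cluster DW
  updated: d(DW,XZ)=33/4
step 3: merge (DW,XZ) at d=33/4; branch lengths DW→13/8, XZ→25/8; new cluster DWXZ
final tree: ((D:5/2,W:5/2):13/8,(X:1,Z:1):25/8)
total length: 47/4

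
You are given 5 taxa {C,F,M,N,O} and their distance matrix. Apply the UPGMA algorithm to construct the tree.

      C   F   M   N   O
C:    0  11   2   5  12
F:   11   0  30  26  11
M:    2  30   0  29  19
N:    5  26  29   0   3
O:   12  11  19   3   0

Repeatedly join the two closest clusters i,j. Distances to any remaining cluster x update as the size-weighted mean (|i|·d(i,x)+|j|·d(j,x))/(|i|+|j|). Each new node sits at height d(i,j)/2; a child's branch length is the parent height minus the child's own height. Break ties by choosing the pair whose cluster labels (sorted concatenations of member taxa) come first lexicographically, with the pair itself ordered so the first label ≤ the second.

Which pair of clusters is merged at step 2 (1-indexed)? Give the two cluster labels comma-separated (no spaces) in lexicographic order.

N,O

1. join C+M (d=2) ⇒ CM; edges |C|=1, |M|=1
  updated: d(CM,F)=41/2, d(CM,N)=17, d(CM,O)=31/2
2. join N+O (d=3) ⇒ NO; edges |N|=3/2, |O|=3/2
  updated: d(CM,NO)=65/4, d(F,NO)=37/2
3. join CM+NO (d=65/4) ⇒ CMNO; edges |CM|=57/8, |NO|=53/8
  updated: d(CMNO,F)=39/2
4. join CMNO+F (d=39/2) ⇒ CFMNO; edges |CMNO|=13/8, |F|=39/4
final tree: (((C:1,M:1):57/8,(N:3/2,O:3/2):53/8):13/8,F:39/4)
total length: 241/8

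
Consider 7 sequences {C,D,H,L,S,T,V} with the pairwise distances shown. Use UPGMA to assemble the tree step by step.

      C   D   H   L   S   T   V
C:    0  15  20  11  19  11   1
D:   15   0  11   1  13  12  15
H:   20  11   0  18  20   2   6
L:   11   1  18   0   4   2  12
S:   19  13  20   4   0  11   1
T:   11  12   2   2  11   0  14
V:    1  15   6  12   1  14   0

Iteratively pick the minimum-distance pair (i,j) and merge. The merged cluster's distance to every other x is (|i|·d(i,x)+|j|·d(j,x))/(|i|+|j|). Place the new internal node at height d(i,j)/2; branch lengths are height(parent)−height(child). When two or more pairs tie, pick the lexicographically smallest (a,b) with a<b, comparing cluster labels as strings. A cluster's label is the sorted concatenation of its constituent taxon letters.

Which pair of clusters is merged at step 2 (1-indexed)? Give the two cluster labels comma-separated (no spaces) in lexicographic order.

D,L

iteration 1: select C,V (d=1); attach at lengths (1/2, 1/2); label the merged cluster CV
  updated: d(CV,D)=15, d(CV,H)=13, d(CV,L)=23/2, d(CV,S)=10, d(CV,T)=25/2
iteration 2: select D,L (d=1); attach at lengths (1/2, 1/2); label the merged cluster DL
  updated: d(CV,DL)=53/4, d(DL,H)=29/2, d(DL,S)=17/2, d(DL,T)=7
iteration 3: select H,T (d=2); attach at lengths (1, 1); label the merged cluster HT
  updated: d(CV,HT)=51/4, d(DL,HT)=43/4, d(HT,S)=31/2
iteration 4: select DL,S (d=17/2); attach at lengths (15/4, 17/4); label the merged cluster DLS
  updated: d(CV,DLS)=73/6, d(DLS,HT)=37/3
iteration 5: select CV,DLS (d=73/6); attach at lengths (67/12, 11/6); label the merged cluster CDLSV
  updated: d(CDLSV,HT)=25/2
iteration 6: select CDLSV,HT (d=25/2); attach at lengths (1/6, 21/4); label the merged cluster CDHLSTV
final tree: (((C:1/2,V:1/2):67/12,((D:1/2,L:1/2):15/4,S:17/4):11/6):1/6,(H:1,T:1):21/4)
total length: 149/6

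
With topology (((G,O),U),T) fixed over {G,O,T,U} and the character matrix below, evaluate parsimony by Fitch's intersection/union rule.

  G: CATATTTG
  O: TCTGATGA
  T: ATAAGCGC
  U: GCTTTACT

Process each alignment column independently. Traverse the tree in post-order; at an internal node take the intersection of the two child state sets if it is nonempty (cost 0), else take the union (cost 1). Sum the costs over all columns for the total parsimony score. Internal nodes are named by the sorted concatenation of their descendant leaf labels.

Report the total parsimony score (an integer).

17

[col 0] GO: children G:{C}, O:{T} ∪→ {C,T}; cost 1
[col 0] GOU: children GO:{C,T}, U:{G} ∪→ {C,G,T}; cost 1
[col 0] GOTU: children GOU:{C,G,T}, T:{A} ∪→ {A,C,G,T}; cost 1
[col 1] GO: children G:{A}, O:{C} ∪→ {A,C}; cost 1
[col 1] GOU: children GO:{A,C}, U:{C} ∩→ {C}; cost 0
[col 1] GOTU: children GOU:{C}, T:{T} ∪→ {C,T}; cost 1
[col 2] GO: children G:{T}, O:{T} ∩→ {T}; cost 0
[col 2] GOU: children GO:{T}, U:{T} ∩→ {T}; cost 0
[col 2] GOTU: children GOU:{T}, T:{A} ∪→ {A,T}; cost 1
[col 3] GO: children G:{A}, O:{G} ∪→ {A,G}; cost 1
[col 3] GOU: children GO:{A,G}, U:{T} ∪→ {A,G,T}; cost 1
[col 3] GOTU: children GOU:{A,G,T}, T:{A} ∩→ {A}; cost 0
[col 4] GO: children G:{T}, O:{A} ∪→ {A,T}; cost 1
[col 4] GOU: children GO:{A,T}, U:{T} ∩→ {T}; cost 0
[col 4] GOTU: children GOU:{T}, T:{G} ∪→ {G,T}; cost 1
[col 5] GO: children G:{T}, O:{T} ∩→ {T}; cost 0
[col 5] GOU: children GO:{T}, U:{A} ∪→ {A,T}; cost 1
[col 5] GOTU: children GOU:{A,T}, T:{C} ∪→ {A,C,T}; cost 1
[col 6] GO: children G:{T}, O:{G} ∪→ {G,T}; cost 1
[col 6] GOU: children GO:{G,T}, U:{C} ∪→ {C,G,T}; cost 1
[col 6] GOTU: children GOU:{C,G,T}, T:{G} ∩→ {G}; cost 0
[col 7] GO: children G:{G}, O:{A} ∪→ {A,G}; cost 1
[col 7] GOU: children GO:{A,G}, U:{T} ∪→ {A,G,T}; cost 1
[col 7] GOTU: children GOU:{A,G,T}, T:{C} ∪→ {A,C,G,T}; cost 1
per-site changes: [3, 2, 1, 2, 2, 2, 2, 3]; total = 17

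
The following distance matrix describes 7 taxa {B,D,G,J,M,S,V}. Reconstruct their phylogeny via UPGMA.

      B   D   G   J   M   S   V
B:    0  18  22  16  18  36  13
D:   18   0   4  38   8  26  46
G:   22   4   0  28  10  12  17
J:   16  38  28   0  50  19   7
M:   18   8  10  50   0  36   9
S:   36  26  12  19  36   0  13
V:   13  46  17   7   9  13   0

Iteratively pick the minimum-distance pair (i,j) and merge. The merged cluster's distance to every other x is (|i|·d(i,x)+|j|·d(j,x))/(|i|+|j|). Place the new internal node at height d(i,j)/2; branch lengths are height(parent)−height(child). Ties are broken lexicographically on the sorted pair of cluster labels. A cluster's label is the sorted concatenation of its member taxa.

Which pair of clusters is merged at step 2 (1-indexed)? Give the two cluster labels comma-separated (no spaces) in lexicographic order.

1. join D+G (d=4) ⇒ DG; edges |D|=2, |G|=2
  updated: d(B,DG)=20, d(DG,J)=33, d(DG,M)=9, d(DG,S)=19, d(DG,V)=63/2
2. join J+V (d=7) ⇒ JV; edges |J|=7/2, |V|=7/2
  updated: d(B,JV)=29/2, d(DG,JV)=129/4, d(JV,M)=59/2, d(JV,S)=16
3. join DG+M (d=9) ⇒ DGM; edges |DG|=5/2, |M|=9/2
  updated: d(B,DGM)=58/3, d(DGM,JV)=94/3, d(DGM,S)=74/3
4. join B+JV (d=29/2) ⇒ BJV; edges |B|=29/4, |JV|=15/4
  updated: d(BJV,DGM)=82/3, d(BJV,S)=68/3
5. join BJV+S (d=68/3) ⇒ BJSV; edges |BJV|=49/12, |S|=34/3
  updated: d(BJSV,DGM)=80/3
6. join BJSV+DGM (d=80/3) ⇒ BDGJMSV; edges |BJSV|=2, |DGM|=53/6
final tree: (((B:29/4,(J:7/2,V:7/2):15/4):49/12,S:34/3):2,((D:2,G:2):5/2,M:9/2):53/6)
total length: 221/4

J,V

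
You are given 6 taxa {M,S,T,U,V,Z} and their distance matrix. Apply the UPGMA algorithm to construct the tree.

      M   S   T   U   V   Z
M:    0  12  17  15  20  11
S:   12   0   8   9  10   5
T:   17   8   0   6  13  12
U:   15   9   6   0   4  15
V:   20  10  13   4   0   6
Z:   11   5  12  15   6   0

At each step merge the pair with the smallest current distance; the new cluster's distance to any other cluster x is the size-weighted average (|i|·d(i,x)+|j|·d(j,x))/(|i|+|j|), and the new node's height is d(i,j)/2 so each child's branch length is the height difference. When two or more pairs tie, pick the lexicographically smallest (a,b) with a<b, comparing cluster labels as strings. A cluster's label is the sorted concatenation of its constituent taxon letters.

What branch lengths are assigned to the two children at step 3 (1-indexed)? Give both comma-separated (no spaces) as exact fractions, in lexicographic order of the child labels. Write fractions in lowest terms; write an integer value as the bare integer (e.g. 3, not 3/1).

iteration 1: select U,V (d=4); attach at lengths (2, 2); label the merged cluster UV
  updated: d(M,UV)=35/2, d(S,UV)=19/2, d(T,UV)=19/2, d(UV,Z)=21/2
iteration 2: select S,Z (d=5); attach at lengths (5/2, 5/2); label the merged cluster SZ
  updated: d(M,SZ)=23/2, d(SZ,T)=10, d(SZ,UV)=10
iteration 3: select T,UV (d=19/2); attach at lengths (19/4, 11/4); label the merged cluster TUV
  updated: d(M,TUV)=52/3, d(SZ,TUV)=10
iteration 4: select SZ,TUV (d=10); attach at lengths (5/2, 1/4); label the merged cluster STUVZ
  updated: d(M,STUVZ)=15
iteration 5: select M,STUVZ (d=15); attach at lengths (15/2, 5/2); label the merged cluster MSTUVZ
final tree: (M:15/2,((S:5/2,Z:5/2):5/2,(T:19/4,(U:2,V:2):11/4):1/4):5/2)
total length: 117/4

19/4,11/4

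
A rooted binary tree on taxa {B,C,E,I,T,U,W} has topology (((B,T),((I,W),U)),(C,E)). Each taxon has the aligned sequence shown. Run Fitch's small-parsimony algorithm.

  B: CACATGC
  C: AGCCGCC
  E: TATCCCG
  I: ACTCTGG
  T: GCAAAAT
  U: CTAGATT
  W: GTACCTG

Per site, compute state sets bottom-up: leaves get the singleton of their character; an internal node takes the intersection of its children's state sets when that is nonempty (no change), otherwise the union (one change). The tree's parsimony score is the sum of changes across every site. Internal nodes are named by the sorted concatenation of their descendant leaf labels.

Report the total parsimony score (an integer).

site 0, node BT: B={C} ∪ T={G} → {C,G} (+1)
site 0, node IW: I={A} ∪ W={G} → {A,G} (+1)
site 0, node IUW: IW={A,G} ∪ U={C} → {A,C,G} (+1)
site 0, node BITUW: BT={C,G} ∩ IUW={A,C,G} → {C,G} (+0)
site 0, node CE: C={A} ∪ E={T} → {A,T} (+1)
site 0, node BCEITUW: BITUW={C,G} ∪ CE={A,T} → {A,C,G,T} (+1)
site 1, node BT: B={A} ∪ T={C} → {A,C} (+1)
site 1, node IW: I={C} ∪ W={T} → {C,T} (+1)
site 1, node IUW: IW={C,T} ∩ U={T} → {T} (+0)
site 1, node BITUW: BT={A,C} ∪ IUW={T} → {A,C,T} (+1)
site 1, node CE: C={G} ∪ E={A} → {A,G} (+1)
site 1, node BCEITUW: BITUW={A,C,T} ∩ CE={A,G} → {A} (+0)
site 2, node BT: B={C} ∪ T={A} → {A,C} (+1)
site 2, node IW: I={T} ∪ W={A} → {A,T} (+1)
site 2, node IUW: IW={A,T} ∩ U={A} → {A} (+0)
site 2, node BITUW: BT={A,C} ∩ IUW={A} → {A} (+0)
site 2, node CE: C={C} ∪ E={T} → {C,T} (+1)
site 2, node BCEITUW: BITUW={A} ∪ CE={C,T} → {A,C,T} (+1)
site 3, node BT: B={A} ∩ T={A} → {A} (+0)
site 3, node IW: I={C} ∩ W={C} → {C} (+0)
site 3, node IUW: IW={C} ∪ U={G} → {C,G} (+1)
site 3, node BITUW: BT={A} ∪ IUW={C,G} → {A,C,G} (+1)
site 3, node CE: C={C} ∩ E={C} → {C} (+0)
site 3, node BCEITUW: BITUW={A,C,G} ∩ CE={C} → {C} (+0)
site 4, node BT: B={T} ∪ T={A} → {A,T} (+1)
site 4, node IW: I={T} ∪ W={C} → {C,T} (+1)
site 4, node IUW: IW={C,T} ∪ U={A} → {A,C,T} (+1)
site 4, node BITUW: BT={A,T} ∩ IUW={A,C,T} → {A,T} (+0)
site 4, node CE: C={G} ∪ E={C} → {C,G} (+1)
site 4, node BCEITUW: BITUW={A,T} ∪ CE={C,G} → {A,C,G,T} (+1)
site 5, node BT: B={G} ∪ T={A} → {A,G} (+1)
site 5, node IW: I={G} ∪ W={T} → {G,T} (+1)
site 5, node IUW: IW={G,T} ∩ U={T} → {T} (+0)
site 5, node BITUW: BT={A,G} ∪ IUW={T} → {A,G,T} (+1)
site 5, node CE: C={C} ∩ E={C} → {C} (+0)
site 5, node BCEITUW: BITUW={A,G,T} ∪ CE={C} → {A,C,G,T} (+1)
site 6, node BT: B={C} ∪ T={T} → {C,T} (+1)
site 6, node IW: I={G} ∩ W={G} → {G} (+0)
site 6, node IUW: IW={G} ∪ U={T} → {G,T} (+1)
site 6, node BITUW: BT={C,T} ∩ IUW={G,T} → {T} (+0)
site 6, node CE: C={C} ∪ E={G} → {C,G} (+1)
site 6, node BCEITUW: BITUW={T} ∪ CE={C,G} → {C,G,T} (+1)
per-site changes: [5, 4, 4, 2, 5, 4, 4]; total = 28

28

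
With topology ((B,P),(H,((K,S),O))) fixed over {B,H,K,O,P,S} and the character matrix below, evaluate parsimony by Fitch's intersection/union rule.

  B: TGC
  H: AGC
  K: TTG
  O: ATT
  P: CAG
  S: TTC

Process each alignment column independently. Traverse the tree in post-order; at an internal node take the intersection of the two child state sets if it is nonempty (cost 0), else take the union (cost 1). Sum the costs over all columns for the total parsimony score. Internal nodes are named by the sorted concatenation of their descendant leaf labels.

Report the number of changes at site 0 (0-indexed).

3

BP@0: {T} ∪ {C} = {C,T} (union, +1)
KS@0: {T} ∩ {T} = {T} (intersection, +0)
KOS@0: {T} ∪ {A} = {A,T} (union, +1)
HKOS@0: {A} ∩ {A,T} = {A} (intersection, +0)
BHKOPS@0: {C,T} ∪ {A} = {A,C,T} (union, +1)
BP@1: {G} ∪ {A} = {A,G} (union, +1)
KS@1: {T} ∩ {T} = {T} (intersection, +0)
KOS@1: {T} ∩ {T} = {T} (intersection, +0)
HKOS@1: {G} ∪ {T} = {G,T} (union, +1)
BHKOPS@1: {A,G} ∩ {G,T} = {G} (intersection, +0)
BP@2: {C} ∪ {G} = {C,G} (union, +1)
KS@2: {G} ∪ {C} = {C,G} (union, +1)
KOS@2: {C,G} ∪ {T} = {C,G,T} (union, +1)
HKOS@2: {C} ∩ {C,G,T} = {C} (intersection, +0)
BHKOPS@2: {C,G} ∩ {C} = {C} (intersection, +0)
per-site changes: [3, 2, 3]; total = 8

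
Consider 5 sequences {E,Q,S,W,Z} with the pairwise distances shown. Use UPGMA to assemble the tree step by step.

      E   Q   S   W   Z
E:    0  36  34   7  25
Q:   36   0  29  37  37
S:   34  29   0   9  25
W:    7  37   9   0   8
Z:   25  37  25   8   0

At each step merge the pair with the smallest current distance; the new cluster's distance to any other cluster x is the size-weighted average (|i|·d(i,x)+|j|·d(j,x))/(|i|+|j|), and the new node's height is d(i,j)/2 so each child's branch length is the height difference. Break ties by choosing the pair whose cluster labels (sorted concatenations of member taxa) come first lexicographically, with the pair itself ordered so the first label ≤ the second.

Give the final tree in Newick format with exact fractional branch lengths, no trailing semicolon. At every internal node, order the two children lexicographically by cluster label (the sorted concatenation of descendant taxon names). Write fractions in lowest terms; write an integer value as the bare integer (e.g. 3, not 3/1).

((((E:7/2,W:7/2):19/4,Z:33/4):37/12,S:34/3):145/24,Q:139/8)

1. join E+W (d=7) ⇒ EW; edges |E|=7/2, |W|=7/2
  updated: d(EW,Q)=73/2, d(EW,S)=43/2, d(EW,Z)=33/2
2. join EW+Z (d=33/2) ⇒ EWZ; edges |EW|=19/4, |Z|=33/4
  updated: d(EWZ,Q)=110/3, d(EWZ,S)=68/3
3. join EWZ+S (d=68/3) ⇒ ESWZ; edges |EWZ|=37/12, |S|=34/3
  updated: d(ESWZ,Q)=139/4
4. join ESWZ+Q (d=139/4) ⇒ EQSWZ; edges |ESWZ|=145/24, |Q|=139/8
final tree: ((((E:7/2,W:7/2):19/4,Z:33/4):37/12,S:34/3):145/24,Q:139/8)
total length: 347/6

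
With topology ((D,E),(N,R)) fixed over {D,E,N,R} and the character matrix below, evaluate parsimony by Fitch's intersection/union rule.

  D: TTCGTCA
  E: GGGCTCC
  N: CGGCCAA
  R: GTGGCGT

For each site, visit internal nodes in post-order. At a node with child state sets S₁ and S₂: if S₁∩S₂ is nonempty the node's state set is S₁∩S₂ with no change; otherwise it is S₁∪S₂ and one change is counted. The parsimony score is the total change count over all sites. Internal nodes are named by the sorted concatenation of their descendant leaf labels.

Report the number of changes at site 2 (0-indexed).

1

DE@0: {T} ∪ {G} = {G,T} (union, +1)
NR@0: {C} ∪ {G} = {C,G} (union, +1)
DENR@0: {G,T} ∩ {C,G} = {G} (intersection, +0)
DE@1: {T} ∪ {G} = {G,T} (union, +1)
NR@1: {G} ∪ {T} = {G,T} (union, +1)
DENR@1: {G,T} ∩ {G,T} = {G,T} (intersection, +0)
DE@2: {C} ∪ {G} = {C,G} (union, +1)
NR@2: {G} ∩ {G} = {G} (intersection, +0)
DENR@2: {C,G} ∩ {G} = {G} (intersection, +0)
DE@3: {G} ∪ {C} = {C,G} (union, +1)
NR@3: {C} ∪ {G} = {C,G} (union, +1)
DENR@3: {C,G} ∩ {C,G} = {C,G} (intersection, +0)
DE@4: {T} ∩ {T} = {T} (intersection, +0)
NR@4: {C} ∩ {C} = {C} (intersection, +0)
DENR@4: {T} ∪ {C} = {C,T} (union, +1)
DE@5: {C} ∩ {C} = {C} (intersection, +0)
NR@5: {A} ∪ {G} = {A,G} (union, +1)
DENR@5: {C} ∪ {A,G} = {A,C,G} (union, +1)
DE@6: {A} ∪ {C} = {A,C} (union, +1)
NR@6: {A} ∪ {T} = {A,T} (union, +1)
DENR@6: {A,C} ∩ {A,T} = {A} (intersection, +0)
per-site changes: [2, 2, 1, 2, 1, 2, 2]; total = 12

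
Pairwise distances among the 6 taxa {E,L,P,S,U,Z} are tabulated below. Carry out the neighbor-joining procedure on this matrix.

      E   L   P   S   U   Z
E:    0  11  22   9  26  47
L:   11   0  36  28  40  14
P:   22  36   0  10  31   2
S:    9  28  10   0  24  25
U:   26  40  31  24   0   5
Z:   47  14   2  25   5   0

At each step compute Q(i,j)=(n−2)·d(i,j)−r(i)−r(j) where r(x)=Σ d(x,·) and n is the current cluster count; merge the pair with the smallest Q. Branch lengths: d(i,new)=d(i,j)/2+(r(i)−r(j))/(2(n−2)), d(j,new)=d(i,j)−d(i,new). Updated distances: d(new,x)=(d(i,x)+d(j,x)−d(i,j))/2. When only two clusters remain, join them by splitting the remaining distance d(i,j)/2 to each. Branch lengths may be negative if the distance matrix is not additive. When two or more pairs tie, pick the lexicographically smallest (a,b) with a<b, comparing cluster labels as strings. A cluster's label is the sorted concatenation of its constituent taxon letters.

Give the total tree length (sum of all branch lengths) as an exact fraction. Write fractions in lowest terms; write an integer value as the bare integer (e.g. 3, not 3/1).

iteration 1: select E,L (d=11, Q=-200); attach at lengths (15/4, 29/4); label the merged cluster EL
  updated: d(EL,P)=47/2, d(EL,S)=13, d(EL,U)=55/2, d(EL,Z)=25
iteration 2: select U,Z (d=5, Q=-259/2); attach at lengths (91/12, -31/12); label the merged cluster UZ
  updated: d(EL,UZ)=95/4, d(P,UZ)=14, d(S,UZ)=22
iteration 3: select EL,S (d=13, Q=-317/4); attach at lengths (165/16, 43/16); label the merged cluster ELS
  updated: d(ELS,P)=41/4, d(ELS,UZ)=131/8
iteration 4: select ELS,P (d=41/4, Q=-325/8); attach at lengths (101/16, 63/16); label the merged cluster ELPS
  updated: d(ELPS,UZ)=161/16
iteration 5: select ELPS,UZ (d=161/16); attach at lengths (161/32, 161/32); label the merged cluster ELPSUZ
final tree: ((((E:15/4,L:29/4):165/16,S:43/16):101/16,P:63/16):161/32,(U:91/12,Z:-31/12):161/32)
total length: 789/16

789/16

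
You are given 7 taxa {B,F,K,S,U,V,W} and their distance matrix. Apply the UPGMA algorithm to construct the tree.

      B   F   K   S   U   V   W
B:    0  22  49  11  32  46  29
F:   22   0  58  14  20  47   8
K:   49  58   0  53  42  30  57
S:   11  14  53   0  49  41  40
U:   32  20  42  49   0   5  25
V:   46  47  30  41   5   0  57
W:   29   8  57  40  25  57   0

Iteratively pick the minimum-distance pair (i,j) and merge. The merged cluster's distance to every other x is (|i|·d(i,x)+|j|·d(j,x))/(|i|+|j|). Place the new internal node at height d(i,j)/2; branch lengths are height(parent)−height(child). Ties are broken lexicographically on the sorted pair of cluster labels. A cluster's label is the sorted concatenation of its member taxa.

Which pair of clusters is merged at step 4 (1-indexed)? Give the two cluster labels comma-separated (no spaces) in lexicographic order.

step 1: merge (U,V) at d=5; branch lengths U→5/2, V→5/2; new cluster UV
  updated: d(B,UV)=39, d(F,UV)=67/2, d(K,UV)=36, d(S,UV)=45, d(UV,W)=41
step 2: merge (F,W) at d=8; branch lengths F→4, W→4; new cluster FW
  updated: d(B,FW)=51/2, d(FW,K)=115/2, d(FW,S)=27, d(FW,UV)=149/4
step 3: merge (B,S) at d=11; branch lengths B→11/2, S→11/2; new cluster BS
  updated: d(BS,FW)=105/4, d(BS,K)=51, d(BS,UV)=42
step 4: merge (BS,FW) at d=105/4; branch lengths BS→61/8, FW→73/8; new cluster BFSW
  updated: d(BFSW,K)=217/4, d(BFSW,UV)=317/8
step 5: merge (K,UV) at d=36; branch lengths K→18, UV→31/2; new cluster KUV
  updated: d(BFSW,KUV)=89/2
step 6: merge (BFSW,KUV) at d=89/2; branch lengths BFSW→73/8, KUV→17/4; new cluster BFKSUVW
final tree: (((B:11/2,S:11/2):61/8,(F:4,W:4):73/8):73/8,(K:18,(U:5/2,V:5/2):31/2):17/4)
total length: 701/8

BS,FW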